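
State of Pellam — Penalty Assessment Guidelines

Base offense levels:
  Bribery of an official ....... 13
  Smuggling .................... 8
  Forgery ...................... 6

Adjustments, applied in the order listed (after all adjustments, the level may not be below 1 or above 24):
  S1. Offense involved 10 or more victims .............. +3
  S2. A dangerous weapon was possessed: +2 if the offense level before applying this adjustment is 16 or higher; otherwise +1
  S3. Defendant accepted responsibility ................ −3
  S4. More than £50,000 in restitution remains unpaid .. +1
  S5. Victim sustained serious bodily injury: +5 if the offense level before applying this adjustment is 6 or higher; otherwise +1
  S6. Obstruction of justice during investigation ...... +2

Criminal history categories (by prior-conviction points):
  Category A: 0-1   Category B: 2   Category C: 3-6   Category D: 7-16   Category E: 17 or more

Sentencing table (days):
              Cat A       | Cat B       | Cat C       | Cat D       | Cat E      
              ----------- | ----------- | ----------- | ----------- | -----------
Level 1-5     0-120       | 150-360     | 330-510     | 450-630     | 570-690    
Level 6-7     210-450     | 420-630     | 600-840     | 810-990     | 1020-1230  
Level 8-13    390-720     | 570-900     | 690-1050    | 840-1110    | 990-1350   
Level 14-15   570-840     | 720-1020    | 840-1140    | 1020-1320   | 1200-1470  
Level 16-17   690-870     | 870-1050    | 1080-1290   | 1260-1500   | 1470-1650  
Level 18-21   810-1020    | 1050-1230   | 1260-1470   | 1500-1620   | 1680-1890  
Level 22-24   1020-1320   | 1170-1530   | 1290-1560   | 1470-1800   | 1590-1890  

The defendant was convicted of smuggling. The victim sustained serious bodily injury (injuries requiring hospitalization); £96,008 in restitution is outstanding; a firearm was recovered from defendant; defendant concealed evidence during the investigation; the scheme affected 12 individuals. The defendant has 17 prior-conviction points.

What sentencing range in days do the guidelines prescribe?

1680-1890 days

Base offense level for smuggling: 8.
S1 applies: 8 + 3 = 11.
S2 applies (level before this adjustment is 11 < 16, so +1): 11 + 1 = 12.
S4 applies: 12 + 1 = 13.
S5 applies (level before this adjustment is 13 ≥ 6, so +5): 13 + 5 = 18.
S6 applies: 18 + 2 = 20.
Final offense level: 20.
Criminal history: 17 prior points → Category E (17+).
Level 20 falls in the 18-21 band.
Grid: Level 18-21 × Category E = 1680-1890 days.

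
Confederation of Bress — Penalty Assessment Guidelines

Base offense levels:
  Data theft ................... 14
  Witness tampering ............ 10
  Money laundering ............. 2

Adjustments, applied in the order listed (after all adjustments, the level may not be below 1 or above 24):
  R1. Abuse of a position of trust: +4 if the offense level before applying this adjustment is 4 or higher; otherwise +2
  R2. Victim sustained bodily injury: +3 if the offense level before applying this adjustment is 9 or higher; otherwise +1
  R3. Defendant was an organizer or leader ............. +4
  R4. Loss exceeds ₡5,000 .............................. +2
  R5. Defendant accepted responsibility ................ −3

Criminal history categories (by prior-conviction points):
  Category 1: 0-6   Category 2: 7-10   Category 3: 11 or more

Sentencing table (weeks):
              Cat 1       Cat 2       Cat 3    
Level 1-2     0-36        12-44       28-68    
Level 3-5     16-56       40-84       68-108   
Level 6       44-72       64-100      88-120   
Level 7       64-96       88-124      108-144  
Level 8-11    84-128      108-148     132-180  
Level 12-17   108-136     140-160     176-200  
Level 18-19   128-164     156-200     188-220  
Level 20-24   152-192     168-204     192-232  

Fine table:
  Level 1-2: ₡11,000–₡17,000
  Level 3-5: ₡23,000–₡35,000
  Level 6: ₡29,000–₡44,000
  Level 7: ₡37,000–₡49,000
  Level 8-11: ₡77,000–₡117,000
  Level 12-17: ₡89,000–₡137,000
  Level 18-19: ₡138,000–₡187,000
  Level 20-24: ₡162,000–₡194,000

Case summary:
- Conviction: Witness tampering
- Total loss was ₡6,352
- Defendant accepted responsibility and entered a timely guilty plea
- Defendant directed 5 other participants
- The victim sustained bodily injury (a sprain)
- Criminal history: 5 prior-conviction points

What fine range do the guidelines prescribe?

₡89,000–₡137,000

Base offense level for witness tampering: 10.
R1 does not apply.
R2 applies (level before this adjustment is 10 ≥ 9, so +3): 10 + 3 = 13.
R3 applies: 13 + 4 = 17.
R4 applies: 17 + 2 = 19.
R5 applies: 19 − 3 = 16.
Final offense level: 16.
Level 16 falls in the 12-17 band.
Fine table: Level 12-17 → ₡89,000–₡137,000.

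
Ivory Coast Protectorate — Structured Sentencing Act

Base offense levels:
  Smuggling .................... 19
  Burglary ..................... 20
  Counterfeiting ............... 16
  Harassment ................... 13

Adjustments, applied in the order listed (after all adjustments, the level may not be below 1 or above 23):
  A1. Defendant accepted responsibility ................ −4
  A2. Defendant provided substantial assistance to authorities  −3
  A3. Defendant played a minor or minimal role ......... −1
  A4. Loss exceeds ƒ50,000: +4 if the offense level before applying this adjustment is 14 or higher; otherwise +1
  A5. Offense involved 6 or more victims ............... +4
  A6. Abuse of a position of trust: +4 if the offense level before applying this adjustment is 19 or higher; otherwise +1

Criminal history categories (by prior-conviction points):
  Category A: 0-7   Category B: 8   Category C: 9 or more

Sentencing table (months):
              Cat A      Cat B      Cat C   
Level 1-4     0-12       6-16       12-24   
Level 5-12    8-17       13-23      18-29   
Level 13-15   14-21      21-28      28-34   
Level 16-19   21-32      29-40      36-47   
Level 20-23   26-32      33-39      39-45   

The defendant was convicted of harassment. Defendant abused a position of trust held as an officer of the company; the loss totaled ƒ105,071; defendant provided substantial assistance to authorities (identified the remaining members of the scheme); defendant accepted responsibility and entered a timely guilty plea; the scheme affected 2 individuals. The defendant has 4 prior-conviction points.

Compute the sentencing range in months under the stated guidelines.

Base offense level for harassment: 13.
A1 applies: 13 − 4 = 9.
A2 applies: 9 − 3 = 6.
A3 does not apply.
A4 applies (level before this adjustment is 6 < 14, so +1): 6 + 1 = 7.
A5 does not apply.
A6 applies (level before this adjustment is 7 < 19, so +1): 7 + 1 = 8.
Final offense level: 8.
Criminal history: 4 prior points → Category A (0-7).
Level 8 falls in the 5-12 band.
Grid: Level 5-12 × Category A = 8-17 months.

8-17 months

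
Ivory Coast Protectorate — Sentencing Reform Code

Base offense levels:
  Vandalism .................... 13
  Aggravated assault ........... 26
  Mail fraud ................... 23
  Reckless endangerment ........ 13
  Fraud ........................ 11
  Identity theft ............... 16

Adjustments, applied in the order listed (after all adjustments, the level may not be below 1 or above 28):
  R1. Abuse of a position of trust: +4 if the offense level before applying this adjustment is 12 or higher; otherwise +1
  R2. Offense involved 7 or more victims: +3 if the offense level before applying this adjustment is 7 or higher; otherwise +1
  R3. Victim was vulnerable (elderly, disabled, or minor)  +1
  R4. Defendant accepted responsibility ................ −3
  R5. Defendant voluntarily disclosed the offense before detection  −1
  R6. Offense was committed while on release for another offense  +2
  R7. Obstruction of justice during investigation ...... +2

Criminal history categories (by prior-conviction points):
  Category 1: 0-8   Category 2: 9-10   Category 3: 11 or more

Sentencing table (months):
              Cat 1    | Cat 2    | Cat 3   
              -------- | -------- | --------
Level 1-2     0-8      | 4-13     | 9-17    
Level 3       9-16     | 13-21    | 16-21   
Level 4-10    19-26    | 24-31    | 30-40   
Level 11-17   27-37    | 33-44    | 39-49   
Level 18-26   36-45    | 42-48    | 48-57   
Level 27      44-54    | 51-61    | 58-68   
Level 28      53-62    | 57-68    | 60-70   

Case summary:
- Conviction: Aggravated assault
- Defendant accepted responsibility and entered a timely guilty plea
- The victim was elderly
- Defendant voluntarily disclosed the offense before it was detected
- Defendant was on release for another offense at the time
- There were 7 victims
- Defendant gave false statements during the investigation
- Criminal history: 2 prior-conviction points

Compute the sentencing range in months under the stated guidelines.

Base offense level for aggravated assault: 26.
R1 does not apply.
R2 applies (level before this adjustment is 26 ≥ 7, so +3): 26 + 3 = 29.
R3 applies: 29 + 1 = 30.
R4 applies: 30 − 3 = 27.
R5 applies: 27 − 1 = 26.
R6 applies: 26 + 2 = 28.
R7 applies: 28 + 2 = 30.
Level 30 exceeds the maximum of 28; capped at 28.
Final offense level: 28.
Criminal history: 2 prior points → Category 1 (0-8).
Level 28 falls in the 28 band.
Grid: Level 28 × Category 1 = 53-62 months.

53-62 months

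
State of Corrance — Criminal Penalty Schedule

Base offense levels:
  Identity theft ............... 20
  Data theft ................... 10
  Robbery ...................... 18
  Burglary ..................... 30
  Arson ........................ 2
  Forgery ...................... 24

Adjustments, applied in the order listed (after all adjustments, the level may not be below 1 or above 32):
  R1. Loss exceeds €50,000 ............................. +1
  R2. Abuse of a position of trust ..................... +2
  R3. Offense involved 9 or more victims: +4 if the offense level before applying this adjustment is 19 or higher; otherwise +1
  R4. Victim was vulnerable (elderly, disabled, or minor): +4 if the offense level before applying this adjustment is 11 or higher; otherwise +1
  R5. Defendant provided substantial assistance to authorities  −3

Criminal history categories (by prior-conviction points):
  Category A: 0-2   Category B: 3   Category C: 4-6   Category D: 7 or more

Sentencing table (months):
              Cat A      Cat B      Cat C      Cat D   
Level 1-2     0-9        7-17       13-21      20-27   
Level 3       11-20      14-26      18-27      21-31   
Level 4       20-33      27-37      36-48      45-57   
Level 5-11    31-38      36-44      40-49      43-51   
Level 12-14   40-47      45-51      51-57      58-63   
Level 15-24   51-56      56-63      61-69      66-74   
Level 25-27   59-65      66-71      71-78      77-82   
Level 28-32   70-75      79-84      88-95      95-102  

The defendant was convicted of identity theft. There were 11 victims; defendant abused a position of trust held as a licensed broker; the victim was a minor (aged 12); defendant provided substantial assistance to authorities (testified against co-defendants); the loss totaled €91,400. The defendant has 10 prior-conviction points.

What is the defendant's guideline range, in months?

Base offense level for identity theft: 20.
R1 applies: 20 + 1 = 21.
R2 applies: 21 + 2 = 23.
R3 applies (level before this adjustment is 23 ≥ 19, so +4): 23 + 4 = 27.
R4 applies (level before this adjustment is 27 ≥ 11, so +4): 27 + 4 = 31.
R5 applies: 31 − 3 = 28.
Final offense level: 28.
Criminal history: 10 prior points → Category D (7+).
Level 28 falls in the 28-32 band.
Grid: Level 28-32 × Category D = 95-102 months.

95-102 months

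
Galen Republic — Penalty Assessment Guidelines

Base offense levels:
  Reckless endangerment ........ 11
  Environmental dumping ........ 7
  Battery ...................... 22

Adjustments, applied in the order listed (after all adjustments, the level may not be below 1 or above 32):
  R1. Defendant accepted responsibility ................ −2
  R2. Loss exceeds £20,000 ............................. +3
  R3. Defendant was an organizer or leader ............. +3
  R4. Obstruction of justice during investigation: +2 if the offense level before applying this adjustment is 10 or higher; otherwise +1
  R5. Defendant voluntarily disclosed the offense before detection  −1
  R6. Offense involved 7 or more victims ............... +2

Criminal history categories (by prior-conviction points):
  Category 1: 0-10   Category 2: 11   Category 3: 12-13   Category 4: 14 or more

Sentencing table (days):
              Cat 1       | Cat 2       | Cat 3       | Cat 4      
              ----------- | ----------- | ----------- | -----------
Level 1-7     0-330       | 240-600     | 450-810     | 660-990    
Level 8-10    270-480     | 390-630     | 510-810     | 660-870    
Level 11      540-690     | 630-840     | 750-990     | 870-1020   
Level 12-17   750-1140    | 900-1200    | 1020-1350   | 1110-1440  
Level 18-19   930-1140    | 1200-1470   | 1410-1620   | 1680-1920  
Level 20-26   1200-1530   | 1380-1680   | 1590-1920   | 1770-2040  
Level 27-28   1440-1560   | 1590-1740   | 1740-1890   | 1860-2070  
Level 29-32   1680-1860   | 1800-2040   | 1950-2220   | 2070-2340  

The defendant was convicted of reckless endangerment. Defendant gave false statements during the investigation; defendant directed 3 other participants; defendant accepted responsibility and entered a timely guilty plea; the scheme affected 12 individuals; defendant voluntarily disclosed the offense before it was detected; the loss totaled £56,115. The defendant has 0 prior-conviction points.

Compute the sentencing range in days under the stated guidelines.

Base offense level for reckless endangerment: 11.
R1 applies: 11 − 2 = 9.
R2 applies: 9 + 3 = 12.
R3 applies: 12 + 3 = 15.
R4 applies (level before this adjustment is 15 ≥ 10, so +2): 15 + 2 = 17.
R5 applies: 17 − 1 = 16.
R6 applies: 16 + 2 = 18.
Final offense level: 18.
Criminal history: 0 prior points → Category 1 (0-10).
Level 18 falls in the 18-19 band.
Grid: Level 18-19 × Category 1 = 930-1140 days.

930-1140 days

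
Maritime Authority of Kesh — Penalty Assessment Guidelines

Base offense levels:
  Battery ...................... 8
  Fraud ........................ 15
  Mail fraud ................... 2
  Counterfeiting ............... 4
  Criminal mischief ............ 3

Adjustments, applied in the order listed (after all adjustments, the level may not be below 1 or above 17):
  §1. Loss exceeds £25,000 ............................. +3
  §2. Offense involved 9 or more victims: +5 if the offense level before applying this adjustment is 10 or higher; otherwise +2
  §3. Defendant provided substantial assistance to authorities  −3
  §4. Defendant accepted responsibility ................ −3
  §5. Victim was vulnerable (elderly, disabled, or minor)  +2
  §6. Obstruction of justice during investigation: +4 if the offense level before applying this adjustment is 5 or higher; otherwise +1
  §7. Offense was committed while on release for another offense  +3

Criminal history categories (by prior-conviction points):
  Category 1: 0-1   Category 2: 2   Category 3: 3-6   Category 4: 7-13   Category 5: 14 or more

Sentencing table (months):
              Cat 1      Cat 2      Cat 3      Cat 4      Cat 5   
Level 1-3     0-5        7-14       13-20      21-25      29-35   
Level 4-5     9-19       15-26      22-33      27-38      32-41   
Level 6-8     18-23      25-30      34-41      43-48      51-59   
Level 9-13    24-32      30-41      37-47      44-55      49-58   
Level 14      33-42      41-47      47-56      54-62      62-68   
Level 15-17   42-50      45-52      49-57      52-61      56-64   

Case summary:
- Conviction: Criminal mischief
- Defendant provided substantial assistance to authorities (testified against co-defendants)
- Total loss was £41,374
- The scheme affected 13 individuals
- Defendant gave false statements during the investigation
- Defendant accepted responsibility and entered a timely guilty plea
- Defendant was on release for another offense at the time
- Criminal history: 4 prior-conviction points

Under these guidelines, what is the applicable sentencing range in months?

34-41 months

Base offense level for criminal mischief: 3.
§1 applies: 3 + 3 = 6.
§2 applies (level before this adjustment is 6 < 10, so +2): 6 + 2 = 8.
§3 applies: 8 − 3 = 5.
§4 applies: 5 − 3 = 2.
§5 does not apply.
§6 applies (level before this adjustment is 2 < 5, so +1): 2 + 1 = 3.
§7 applies: 3 + 3 = 6.
Final offense level: 6.
Criminal history: 4 prior points → Category 3 (3-6).
Level 6 falls in the 6-8 band.
Grid: Level 6-8 × Category 3 = 34-41 months.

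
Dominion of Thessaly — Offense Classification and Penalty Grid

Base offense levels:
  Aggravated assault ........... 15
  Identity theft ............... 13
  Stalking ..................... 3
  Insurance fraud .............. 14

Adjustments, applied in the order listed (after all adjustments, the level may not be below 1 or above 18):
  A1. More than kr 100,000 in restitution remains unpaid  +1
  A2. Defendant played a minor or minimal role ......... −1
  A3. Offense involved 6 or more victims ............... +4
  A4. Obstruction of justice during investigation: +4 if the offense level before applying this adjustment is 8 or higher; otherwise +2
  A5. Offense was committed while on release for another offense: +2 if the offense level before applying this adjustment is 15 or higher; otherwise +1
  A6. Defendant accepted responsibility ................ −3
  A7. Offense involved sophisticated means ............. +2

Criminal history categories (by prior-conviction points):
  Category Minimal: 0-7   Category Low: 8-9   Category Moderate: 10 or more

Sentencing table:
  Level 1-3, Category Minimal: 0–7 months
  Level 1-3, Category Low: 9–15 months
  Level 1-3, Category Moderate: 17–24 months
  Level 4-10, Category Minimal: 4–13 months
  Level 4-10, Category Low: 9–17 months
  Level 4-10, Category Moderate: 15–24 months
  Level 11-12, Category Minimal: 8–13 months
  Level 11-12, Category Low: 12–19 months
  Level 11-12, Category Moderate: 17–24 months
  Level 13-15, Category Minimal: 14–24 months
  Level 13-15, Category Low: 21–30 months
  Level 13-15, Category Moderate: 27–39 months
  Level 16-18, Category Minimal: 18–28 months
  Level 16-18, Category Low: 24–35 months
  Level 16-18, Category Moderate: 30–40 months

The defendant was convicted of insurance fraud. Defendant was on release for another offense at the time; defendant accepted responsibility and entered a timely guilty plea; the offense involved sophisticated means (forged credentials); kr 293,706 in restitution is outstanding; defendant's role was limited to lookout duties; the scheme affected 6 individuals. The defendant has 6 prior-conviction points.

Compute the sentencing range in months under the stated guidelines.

18-28 months

Base offense level for insurance fraud: 14.
A1 applies: 14 + 1 = 15.
A2 applies: 15 − 1 = 14.
A3 applies: 14 + 4 = 18.
A4 does not apply.
A5 applies (level before this adjustment is 18 ≥ 15, so +2): 18 + 2 = 20.
A6 applies: 20 − 3 = 17.
A7 applies: 17 + 2 = 19.
Level 19 exceeds the maximum of 18; capped at 18.
Final offense level: 18.
Criminal history: 6 prior points → Category Minimal (0-7).
Level 18 falls in the 16-18 band.
Grid: Level 16-18 × Category Minimal = 18-28 months.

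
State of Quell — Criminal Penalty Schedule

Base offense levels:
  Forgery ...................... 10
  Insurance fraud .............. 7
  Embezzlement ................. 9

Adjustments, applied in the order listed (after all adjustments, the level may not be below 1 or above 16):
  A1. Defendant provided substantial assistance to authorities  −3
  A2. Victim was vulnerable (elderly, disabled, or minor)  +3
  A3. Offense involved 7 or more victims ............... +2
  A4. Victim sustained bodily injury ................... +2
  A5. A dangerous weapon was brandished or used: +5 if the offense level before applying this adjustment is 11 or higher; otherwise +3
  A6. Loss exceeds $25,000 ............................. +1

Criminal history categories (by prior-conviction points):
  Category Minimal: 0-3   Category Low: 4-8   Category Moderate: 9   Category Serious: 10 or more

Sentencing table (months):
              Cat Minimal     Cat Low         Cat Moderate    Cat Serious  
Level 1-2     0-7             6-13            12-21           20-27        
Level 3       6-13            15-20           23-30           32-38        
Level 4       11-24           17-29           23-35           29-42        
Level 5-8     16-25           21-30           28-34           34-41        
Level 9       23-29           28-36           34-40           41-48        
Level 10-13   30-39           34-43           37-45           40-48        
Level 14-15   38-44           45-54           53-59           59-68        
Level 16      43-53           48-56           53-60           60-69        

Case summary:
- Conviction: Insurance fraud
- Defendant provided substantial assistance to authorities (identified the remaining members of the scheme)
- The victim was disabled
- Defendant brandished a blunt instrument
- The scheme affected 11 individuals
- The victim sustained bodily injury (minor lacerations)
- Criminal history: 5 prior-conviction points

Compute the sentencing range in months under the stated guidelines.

48-56 months

Base offense level for insurance fraud: 7.
A1 applies: 7 − 3 = 4.
A2 applies: 4 + 3 = 7.
A3 applies: 7 + 2 = 9.
A4 applies: 9 + 2 = 11.
A5 applies (level before this adjustment is 11 ≥ 11, so +5): 11 + 5 = 16.
A6 does not apply.
Final offense level: 16.
Criminal history: 5 prior points → Category Low (4-8).
Level 16 falls in the 16 band.
Grid: Level 16 × Category Low = 48-56 months.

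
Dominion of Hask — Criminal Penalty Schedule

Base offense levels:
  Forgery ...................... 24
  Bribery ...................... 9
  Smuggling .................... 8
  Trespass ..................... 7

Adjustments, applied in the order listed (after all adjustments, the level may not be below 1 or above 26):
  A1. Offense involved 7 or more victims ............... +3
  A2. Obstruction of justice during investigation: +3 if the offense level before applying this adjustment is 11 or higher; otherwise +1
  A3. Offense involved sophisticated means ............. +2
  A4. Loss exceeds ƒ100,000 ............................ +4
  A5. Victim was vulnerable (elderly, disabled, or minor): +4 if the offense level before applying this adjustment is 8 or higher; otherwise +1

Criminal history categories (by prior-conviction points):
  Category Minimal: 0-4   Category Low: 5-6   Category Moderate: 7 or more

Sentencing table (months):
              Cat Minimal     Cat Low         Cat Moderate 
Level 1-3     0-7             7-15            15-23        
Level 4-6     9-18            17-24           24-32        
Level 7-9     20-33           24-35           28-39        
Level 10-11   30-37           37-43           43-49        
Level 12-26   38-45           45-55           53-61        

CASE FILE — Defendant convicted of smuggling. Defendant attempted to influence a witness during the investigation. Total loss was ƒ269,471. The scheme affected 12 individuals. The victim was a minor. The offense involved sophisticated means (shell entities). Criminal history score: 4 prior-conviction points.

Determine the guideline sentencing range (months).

Base offense level for smuggling: 8.
A1 applies: 8 + 3 = 11.
A2 applies (level before this adjustment is 11 ≥ 11, so +3): 11 + 3 = 14.
A3 applies: 14 + 2 = 16.
A4 applies: 16 + 4 = 20.
A5 applies (level before this adjustment is 20 ≥ 8, so +4): 20 + 4 = 24.
Final offense level: 24.
Criminal history: 4 prior points → Category Minimal (0-4).
Level 24 falls in the 12-26 band.
Grid: Level 12-26 × Category Minimal = 38-45 months.

38-45 months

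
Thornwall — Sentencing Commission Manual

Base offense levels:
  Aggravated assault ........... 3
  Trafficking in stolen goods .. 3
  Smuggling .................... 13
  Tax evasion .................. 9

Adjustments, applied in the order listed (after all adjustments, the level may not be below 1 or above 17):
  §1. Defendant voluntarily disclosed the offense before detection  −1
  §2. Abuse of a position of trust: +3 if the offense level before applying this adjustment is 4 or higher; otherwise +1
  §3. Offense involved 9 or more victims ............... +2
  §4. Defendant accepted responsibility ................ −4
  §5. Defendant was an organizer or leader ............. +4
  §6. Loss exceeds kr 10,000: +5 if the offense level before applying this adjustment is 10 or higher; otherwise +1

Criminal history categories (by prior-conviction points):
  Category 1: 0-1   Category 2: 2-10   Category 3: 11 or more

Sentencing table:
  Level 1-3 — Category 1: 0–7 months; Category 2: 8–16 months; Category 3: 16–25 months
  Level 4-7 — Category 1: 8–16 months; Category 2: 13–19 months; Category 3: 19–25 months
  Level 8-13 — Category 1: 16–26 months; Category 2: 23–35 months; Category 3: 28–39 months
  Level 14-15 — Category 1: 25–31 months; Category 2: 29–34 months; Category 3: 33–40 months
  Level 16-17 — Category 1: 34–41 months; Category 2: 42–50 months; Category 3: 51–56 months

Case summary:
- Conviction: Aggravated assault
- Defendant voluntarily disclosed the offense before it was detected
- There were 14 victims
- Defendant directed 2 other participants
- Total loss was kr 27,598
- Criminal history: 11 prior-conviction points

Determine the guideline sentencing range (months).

28-39 months

Base offense level for aggravated assault: 3.
§1 applies: 3 − 1 = 2.
§2 does not apply.
§3 applies: 2 + 2 = 4.
§5 applies: 4 + 4 = 8.
§6 applies (level before this adjustment is 8 < 10, so +1): 8 + 1 = 9.
Final offense level: 9.
Criminal history: 11 prior points → Category 3 (11+).
Level 9 falls in the 8-13 band.
Grid: Level 8-13 × Category 3 = 28-39 months.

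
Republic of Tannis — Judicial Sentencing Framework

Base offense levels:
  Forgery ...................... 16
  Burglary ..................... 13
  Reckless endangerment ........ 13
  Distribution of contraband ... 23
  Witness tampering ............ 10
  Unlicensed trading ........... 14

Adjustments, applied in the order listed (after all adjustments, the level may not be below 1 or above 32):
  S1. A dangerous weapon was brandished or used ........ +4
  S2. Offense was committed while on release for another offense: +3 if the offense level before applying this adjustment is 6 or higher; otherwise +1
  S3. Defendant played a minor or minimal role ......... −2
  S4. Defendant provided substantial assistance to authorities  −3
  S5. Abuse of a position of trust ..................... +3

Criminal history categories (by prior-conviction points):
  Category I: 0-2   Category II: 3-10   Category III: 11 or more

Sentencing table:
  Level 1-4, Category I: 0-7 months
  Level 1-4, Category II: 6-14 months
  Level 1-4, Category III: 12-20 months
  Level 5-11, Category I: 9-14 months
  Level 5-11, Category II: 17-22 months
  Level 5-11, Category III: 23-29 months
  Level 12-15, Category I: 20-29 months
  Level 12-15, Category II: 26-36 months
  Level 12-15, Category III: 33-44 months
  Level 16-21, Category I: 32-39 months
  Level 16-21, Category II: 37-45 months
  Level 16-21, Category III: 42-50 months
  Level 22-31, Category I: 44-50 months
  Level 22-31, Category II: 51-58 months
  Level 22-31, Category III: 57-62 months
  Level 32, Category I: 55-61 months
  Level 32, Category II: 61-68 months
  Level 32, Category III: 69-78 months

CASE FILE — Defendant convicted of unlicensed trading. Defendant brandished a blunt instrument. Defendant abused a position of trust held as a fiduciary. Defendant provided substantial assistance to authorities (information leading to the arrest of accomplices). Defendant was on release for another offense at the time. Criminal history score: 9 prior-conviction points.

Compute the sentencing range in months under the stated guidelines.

37-45 months

Base offense level for unlicensed trading: 14.
S1 applies: 14 + 4 = 18.
S2 applies (level before this adjustment is 18 ≥ 6, so +3): 18 + 3 = 21.
S3 does not apply.
S4 applies: 21 − 3 = 18.
S5 applies: 18 + 3 = 21.
Final offense level: 21.
Criminal history: 9 prior points → Category II (3-10).
Level 21 falls in the 16-21 band.
Grid: Level 16-21 × Category II = 37-45 months.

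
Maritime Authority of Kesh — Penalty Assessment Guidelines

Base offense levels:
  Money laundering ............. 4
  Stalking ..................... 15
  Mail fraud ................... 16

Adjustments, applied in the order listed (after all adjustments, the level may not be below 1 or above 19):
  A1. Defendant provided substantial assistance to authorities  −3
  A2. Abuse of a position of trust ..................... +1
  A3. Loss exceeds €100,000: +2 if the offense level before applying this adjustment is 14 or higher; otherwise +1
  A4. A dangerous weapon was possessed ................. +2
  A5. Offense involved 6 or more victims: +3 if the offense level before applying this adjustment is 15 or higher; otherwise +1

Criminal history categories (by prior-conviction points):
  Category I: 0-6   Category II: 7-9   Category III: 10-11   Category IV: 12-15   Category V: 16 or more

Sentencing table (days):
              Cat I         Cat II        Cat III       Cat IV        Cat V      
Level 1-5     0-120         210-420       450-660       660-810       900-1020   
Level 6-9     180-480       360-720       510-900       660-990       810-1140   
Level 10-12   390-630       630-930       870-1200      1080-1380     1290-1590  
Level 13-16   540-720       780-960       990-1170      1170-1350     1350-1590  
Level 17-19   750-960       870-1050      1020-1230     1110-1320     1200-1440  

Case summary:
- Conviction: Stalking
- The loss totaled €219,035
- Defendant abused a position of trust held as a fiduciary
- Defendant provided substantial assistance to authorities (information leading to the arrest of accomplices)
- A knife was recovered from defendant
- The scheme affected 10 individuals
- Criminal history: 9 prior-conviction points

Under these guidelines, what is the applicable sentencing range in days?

870-1050 days

Base offense level for stalking: 15.
A1 applies: 15 − 3 = 12.
A2 applies: 12 + 1 = 13.
A3 applies (level before this adjustment is 13 < 14, so +1): 13 + 1 = 14.
A4 applies: 14 + 2 = 16.
A5 applies (level before this adjustment is 16 ≥ 15, so +3): 16 + 3 = 19.
Final offense level: 19.
Criminal history: 9 prior points → Category II (7-9).
Level 19 falls in the 17-19 band.
Grid: Level 17-19 × Category II = 870-1050 days.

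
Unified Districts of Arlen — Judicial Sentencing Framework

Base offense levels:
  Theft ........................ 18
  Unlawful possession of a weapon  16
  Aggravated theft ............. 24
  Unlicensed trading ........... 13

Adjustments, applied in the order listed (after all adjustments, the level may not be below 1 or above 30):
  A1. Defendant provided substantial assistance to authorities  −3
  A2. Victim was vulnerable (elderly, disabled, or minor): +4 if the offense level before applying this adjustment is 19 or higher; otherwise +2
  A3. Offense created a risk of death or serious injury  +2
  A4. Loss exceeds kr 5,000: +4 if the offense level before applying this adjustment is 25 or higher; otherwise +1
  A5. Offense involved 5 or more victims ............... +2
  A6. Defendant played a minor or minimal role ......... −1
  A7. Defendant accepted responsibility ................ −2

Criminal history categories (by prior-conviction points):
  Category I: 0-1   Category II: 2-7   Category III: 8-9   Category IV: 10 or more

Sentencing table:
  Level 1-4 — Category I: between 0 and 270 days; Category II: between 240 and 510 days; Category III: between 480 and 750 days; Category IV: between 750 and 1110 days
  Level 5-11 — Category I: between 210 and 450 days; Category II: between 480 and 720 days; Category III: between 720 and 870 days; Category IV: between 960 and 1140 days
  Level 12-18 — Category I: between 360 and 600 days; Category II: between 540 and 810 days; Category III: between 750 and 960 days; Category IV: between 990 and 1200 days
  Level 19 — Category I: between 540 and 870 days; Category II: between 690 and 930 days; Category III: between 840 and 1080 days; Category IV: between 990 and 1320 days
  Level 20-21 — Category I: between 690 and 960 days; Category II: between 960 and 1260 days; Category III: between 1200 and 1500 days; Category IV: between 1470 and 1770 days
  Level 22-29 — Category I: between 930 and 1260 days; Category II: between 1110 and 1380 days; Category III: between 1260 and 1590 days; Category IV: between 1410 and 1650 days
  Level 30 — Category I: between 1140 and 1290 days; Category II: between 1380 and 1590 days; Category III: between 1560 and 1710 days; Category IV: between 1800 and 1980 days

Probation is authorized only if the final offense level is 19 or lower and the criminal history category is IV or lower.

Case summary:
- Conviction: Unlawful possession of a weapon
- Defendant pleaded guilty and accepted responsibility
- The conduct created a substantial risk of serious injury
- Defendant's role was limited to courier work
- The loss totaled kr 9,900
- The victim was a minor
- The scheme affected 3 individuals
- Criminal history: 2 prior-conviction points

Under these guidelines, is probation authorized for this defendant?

Yes

Base offense level for unlawful possession of a weapon: 16.
A2 applies (level before this adjustment is 16 < 19, so +2): 16 + 2 = 18.
A3 applies: 18 + 2 = 20.
A4 applies (level before this adjustment is 20 < 25, so +1): 20 + 1 = 21.
A5 does not apply.
A6 applies: 21 − 1 = 20.
A7 applies: 20 − 2 = 18.
Final offense level: 18.
Criminal history: 2 prior points → Category II (2-7).
Level 18 falls in the 12-18 band.
Grid: Level 12-18 × Category II = 540-810 days.
Probation check: level 18 ≤ 19 and category II ≤ IV → eligible.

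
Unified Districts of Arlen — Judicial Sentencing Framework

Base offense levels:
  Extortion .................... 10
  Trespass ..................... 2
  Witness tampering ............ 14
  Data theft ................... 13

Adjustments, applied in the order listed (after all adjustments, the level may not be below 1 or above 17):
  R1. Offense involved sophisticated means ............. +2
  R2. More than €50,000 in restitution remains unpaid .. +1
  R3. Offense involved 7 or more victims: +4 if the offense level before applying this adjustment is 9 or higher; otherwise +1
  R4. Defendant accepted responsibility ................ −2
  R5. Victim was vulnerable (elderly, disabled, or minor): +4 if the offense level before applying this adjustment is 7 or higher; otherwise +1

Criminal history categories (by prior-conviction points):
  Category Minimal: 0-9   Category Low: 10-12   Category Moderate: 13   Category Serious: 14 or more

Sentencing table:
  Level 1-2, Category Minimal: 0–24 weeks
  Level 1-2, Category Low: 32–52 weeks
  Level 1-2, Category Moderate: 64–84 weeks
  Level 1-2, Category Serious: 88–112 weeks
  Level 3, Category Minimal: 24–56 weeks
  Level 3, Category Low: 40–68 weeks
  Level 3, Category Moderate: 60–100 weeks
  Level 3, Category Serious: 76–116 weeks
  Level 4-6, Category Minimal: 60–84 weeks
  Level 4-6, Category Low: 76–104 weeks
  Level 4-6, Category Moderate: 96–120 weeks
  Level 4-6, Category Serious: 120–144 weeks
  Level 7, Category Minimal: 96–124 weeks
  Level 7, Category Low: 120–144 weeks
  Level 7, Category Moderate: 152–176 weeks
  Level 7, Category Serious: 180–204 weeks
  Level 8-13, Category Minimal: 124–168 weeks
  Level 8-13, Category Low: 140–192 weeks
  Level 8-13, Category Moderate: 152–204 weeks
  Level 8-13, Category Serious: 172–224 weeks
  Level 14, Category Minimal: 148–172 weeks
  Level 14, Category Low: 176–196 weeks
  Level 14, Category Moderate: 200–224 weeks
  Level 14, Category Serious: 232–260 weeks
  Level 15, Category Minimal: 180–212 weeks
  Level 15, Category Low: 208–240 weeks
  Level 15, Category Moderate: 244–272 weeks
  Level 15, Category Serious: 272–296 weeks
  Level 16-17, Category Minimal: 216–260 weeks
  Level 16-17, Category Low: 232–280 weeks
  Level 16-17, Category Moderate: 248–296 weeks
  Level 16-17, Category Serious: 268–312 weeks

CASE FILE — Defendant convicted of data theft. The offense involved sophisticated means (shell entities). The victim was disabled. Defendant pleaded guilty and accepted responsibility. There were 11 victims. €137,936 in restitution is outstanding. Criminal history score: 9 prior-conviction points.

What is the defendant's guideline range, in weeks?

216-260 weeks

Base offense level for data theft: 13.
R1 applies: 13 + 2 = 15.
R2 applies: 15 + 1 = 16.
R3 applies (level before this adjustment is 16 ≥ 9, so +4): 16 + 4 = 20.
R4 applies: 20 − 2 = 18.
R5 applies (level before this adjustment is 18 ≥ 7, so +4): 18 + 4 = 22.
Level 22 exceeds the maximum of 17; capped at 17.
Final offense level: 17.
Criminal history: 9 prior points → Category Minimal (0-9).
Level 17 falls in the 16-17 band.
Grid: Level 16-17 × Category Minimal = 216-260 weeks.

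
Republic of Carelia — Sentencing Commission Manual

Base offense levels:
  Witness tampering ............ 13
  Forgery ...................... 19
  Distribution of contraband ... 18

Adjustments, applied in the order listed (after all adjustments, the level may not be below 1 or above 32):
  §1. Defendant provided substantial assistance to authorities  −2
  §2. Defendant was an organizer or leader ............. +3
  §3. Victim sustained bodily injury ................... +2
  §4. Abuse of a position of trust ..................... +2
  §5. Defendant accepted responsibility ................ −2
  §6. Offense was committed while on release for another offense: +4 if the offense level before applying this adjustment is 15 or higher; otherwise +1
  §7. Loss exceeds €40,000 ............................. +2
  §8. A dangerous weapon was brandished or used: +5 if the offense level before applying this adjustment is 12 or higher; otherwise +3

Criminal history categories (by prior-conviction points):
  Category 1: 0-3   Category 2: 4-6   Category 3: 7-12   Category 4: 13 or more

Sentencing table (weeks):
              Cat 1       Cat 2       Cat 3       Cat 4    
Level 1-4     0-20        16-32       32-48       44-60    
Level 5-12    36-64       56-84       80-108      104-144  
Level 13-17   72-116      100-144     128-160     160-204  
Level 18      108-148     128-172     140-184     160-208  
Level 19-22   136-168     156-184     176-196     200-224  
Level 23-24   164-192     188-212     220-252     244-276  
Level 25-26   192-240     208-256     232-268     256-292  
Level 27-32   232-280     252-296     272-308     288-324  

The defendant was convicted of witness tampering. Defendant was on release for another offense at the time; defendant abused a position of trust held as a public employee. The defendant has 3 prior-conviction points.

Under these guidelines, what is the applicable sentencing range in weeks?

136-168 weeks

Base offense level for witness tampering: 13.
§3 does not apply.
§4 applies: 13 + 2 = 15.
§6 applies (level before this adjustment is 15 ≥ 15, so +4): 15 + 4 = 19.
§7 does not apply.
Final offense level: 19.
Criminal history: 3 prior points → Category 1 (0-3).
Level 19 falls in the 19-22 band.
Grid: Level 19-22 × Category 1 = 136-168 weeks.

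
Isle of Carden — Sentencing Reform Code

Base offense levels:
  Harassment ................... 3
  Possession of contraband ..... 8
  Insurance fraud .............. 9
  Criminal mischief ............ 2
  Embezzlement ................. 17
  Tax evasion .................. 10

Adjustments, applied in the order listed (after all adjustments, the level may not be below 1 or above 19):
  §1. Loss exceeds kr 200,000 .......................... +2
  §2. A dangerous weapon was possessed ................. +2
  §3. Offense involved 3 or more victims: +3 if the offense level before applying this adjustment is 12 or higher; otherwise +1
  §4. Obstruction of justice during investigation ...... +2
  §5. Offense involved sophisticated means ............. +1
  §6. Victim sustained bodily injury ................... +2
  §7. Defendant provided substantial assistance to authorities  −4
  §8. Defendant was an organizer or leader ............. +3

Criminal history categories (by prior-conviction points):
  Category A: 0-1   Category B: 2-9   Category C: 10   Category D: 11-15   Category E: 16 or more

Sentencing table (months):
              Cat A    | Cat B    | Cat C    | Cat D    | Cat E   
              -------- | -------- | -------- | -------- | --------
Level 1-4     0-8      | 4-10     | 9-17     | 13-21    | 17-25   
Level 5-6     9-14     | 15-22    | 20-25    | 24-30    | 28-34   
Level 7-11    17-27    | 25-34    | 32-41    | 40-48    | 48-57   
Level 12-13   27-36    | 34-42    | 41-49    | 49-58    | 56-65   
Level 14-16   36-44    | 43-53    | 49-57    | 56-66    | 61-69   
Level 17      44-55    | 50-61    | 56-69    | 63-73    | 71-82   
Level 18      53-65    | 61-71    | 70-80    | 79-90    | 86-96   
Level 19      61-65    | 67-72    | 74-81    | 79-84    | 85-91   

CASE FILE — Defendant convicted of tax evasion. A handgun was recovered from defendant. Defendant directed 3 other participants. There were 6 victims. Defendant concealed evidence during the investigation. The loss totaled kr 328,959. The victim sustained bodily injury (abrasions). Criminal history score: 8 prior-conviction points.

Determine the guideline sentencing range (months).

67-72 months

Base offense level for tax evasion: 10.
§1 applies: 10 + 2 = 12.
§2 applies: 12 + 2 = 14.
§3 applies (level before this adjustment is 14 ≥ 12, so +3): 14 + 3 = 17.
§4 applies: 17 + 2 = 19.
§6 applies: 19 + 2 = 21.
§8 applies: 21 + 3 = 24.
Level 24 exceeds the maximum of 19; capped at 19.
Final offense level: 19.
Criminal history: 8 prior points → Category B (2-9).
Level 19 falls in the 19 band.
Grid: Level 19 × Category B = 67-72 months.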